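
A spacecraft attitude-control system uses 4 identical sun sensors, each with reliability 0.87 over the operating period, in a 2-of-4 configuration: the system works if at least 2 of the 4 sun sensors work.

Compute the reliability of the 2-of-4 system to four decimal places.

R = Σ_{i=2}^{4} C(4,i) p^i (1−p)^{4−i} with p = 0.87
C(4,2)·0.87^2·0.13^2 = 0.076750
C(4,3)·0.87^3·0.13^1 = 0.342422
C(4,4)·0.87^4·0.13^0 = 0.572898
Sum = 0.9921

0.9921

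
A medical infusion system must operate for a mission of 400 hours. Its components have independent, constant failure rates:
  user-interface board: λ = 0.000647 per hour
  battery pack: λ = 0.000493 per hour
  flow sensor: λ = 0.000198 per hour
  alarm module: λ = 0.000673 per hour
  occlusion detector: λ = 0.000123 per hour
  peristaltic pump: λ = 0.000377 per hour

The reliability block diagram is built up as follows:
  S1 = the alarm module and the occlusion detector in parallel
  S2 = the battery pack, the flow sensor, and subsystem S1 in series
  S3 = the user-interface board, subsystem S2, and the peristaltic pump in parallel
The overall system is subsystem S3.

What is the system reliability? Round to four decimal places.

R(user-interface board) = exp(−0.000647 × 400) = 0.771977
R(battery pack) = exp(−0.000493 × 400) = 0.821026
R(flow sensor) = exp(−0.000198 × 400) = 0.923855
R(alarm module) = exp(−0.000673 × 400) = 0.763990
R(occlusion detector) = exp(−0.000123 × 400) = 0.951991
R(peristaltic pump) = exp(−0.000377 × 400) = 0.860020
Parallel (alarm module and occlusion detector): 1 − (1 − 0.763990)(1 − 0.951991) = 0.988669
Series (battery pack, flow sensor, and [0.988669]): 0.821026 × 0.923855 × 0.988669 = 0.749914
Parallel (user-interface board, [0.749914], and peristaltic pump): 1 − (1 − 0.771977)(1 − 0.749914)(1 − 0.860020) = 0.9920

0.9920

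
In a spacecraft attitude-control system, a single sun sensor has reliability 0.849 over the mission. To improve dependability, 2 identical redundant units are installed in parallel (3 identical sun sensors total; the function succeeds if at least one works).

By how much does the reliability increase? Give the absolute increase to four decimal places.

R_before = 0.849
R_after = 1 − (1 − 0.849)^3 = 0.9966
ΔR = 0.9966 − 0.849 = 0.1476

0.1476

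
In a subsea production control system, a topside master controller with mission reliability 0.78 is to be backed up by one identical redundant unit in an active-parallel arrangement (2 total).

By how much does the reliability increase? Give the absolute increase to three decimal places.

0.172

R_before = 0.78
R_after = 1 − (1 − 0.78)^2 = 0.952
ΔR = 0.952 − 0.78 = 0.172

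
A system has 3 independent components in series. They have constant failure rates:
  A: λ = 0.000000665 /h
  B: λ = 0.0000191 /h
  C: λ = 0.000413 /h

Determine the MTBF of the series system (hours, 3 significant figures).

2310

Series of exponential components: λ_sys = Σ λ_i
λ_sys = 0.000000665 + 0.0000191 + 0.000413 = 4.3276e-04 /h
MTBF = 1 / λ_sys = 2310 h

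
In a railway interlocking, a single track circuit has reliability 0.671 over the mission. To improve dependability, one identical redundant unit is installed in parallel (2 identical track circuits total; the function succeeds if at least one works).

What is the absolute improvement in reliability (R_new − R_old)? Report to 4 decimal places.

R_before = 0.671
R_after = 1 − (1 − 0.671)^2 = 0.8918
ΔR = 0.8918 − 0.671 = 0.2208

0.2208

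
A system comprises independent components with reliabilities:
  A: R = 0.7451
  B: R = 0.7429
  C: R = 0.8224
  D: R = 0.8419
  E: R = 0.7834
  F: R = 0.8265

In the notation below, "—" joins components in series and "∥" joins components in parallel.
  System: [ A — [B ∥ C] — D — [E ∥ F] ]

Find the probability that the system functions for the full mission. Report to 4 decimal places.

Parallel (B and C): 1 − (1 − 0.742900)(1 − 0.822400) = 0.954339
Parallel (E and F): 1 − (1 − 0.783400)(1 − 0.826500) = 0.962420
Series (A, [0.954339], D, and [0.962420]): 0.745100 × 0.954339 × 0.841900 × 0.962420 = 0.5762

0.5762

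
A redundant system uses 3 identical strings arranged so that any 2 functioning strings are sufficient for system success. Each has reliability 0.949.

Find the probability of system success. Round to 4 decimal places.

R = Σ_{i=2}^{3} C(3,i) p^i (1−p)^{3−i} with p = 0.949
C(3,2)·0.949^2·0.051^1 = 0.137792
C(3,3)·0.949^3·0.051^0 = 0.854670
Sum = 0.9925

0.9925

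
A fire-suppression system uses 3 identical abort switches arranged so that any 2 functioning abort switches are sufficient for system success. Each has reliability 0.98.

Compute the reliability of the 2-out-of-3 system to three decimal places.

R = Σ_{i=2}^{3} C(3,i) p^i (1−p)^{3−i} with p = 0.98
C(3,2)·0.98^2·0.02^1 = 0.05762
C(3,3)·0.98^3·0.02^0 = 0.94119
Sum = 0.999

0.999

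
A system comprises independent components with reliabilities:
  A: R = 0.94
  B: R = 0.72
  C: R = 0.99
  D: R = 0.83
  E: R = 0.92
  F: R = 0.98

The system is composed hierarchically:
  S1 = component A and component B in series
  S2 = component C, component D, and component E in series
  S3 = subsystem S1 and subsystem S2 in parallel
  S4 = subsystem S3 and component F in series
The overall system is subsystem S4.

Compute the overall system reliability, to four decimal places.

Series (A and B): 0.940000 × 0.720000 = 0.676800
Series (C, D, and E): 0.990000 × 0.830000 × 0.920000 = 0.755964
Parallel ([0.676800] and [0.755964]): 1 − (1 − 0.676800)(1 − 0.755964) = 0.921128
Series ([0.921128] and F): 0.921128 × 0.980000 = 0.9027

0.9027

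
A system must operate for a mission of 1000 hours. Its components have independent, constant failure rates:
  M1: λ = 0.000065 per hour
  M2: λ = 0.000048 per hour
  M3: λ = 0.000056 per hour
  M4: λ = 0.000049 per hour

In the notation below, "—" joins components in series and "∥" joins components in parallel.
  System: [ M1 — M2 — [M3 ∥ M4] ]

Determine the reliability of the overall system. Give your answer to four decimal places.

R(M1) = exp(−0.000065 × 1000) = 0.937067
R(M2) = exp(−0.000048 × 1000) = 0.953134
R(M3) = exp(−0.000056 × 1000) = 0.945539
R(M4) = exp(−0.000049 × 1000) = 0.952181
Parallel (M3 and M4): 1 − (1 − 0.945539)(1 − 0.952181) = 0.997396
Series (M1, M2, and [0.997396]): 0.937067 × 0.953134 × 0.997396 = 0.8908

0.8908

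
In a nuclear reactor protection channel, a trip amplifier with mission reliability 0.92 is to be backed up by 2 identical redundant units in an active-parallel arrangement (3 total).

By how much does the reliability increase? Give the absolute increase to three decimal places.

0.079

R_before = 0.92
R_after = 1 − (1 − 0.92)^3 = 0.999
ΔR = 0.999 − 0.92 = 0.079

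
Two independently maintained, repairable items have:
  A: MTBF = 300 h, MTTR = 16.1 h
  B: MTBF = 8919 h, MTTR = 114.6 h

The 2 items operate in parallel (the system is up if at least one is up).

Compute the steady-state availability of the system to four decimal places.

0.9994

A(A) = MTBF/(MTBF+MTTR) = 300/(300+16.1) = 0.949067
A(B) = MTBF/(MTBF+MTTR) = 8919/(8919+114.6) = 0.987314
Parallel availability: 1 − (1 − 0.949067)(1 − 0.987314) = 0.9994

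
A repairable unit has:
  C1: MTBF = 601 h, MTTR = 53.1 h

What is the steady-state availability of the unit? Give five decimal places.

A(C1) = MTBF/(MTBF+MTTR) = 601/(601+53.1) = 0.91882

0.91882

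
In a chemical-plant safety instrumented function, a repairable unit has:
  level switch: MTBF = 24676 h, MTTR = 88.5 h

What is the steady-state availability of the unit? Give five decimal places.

0.99643

A(level switch) = MTBF/(MTBF+MTTR) = 24676/(24676+88.5) = 0.99643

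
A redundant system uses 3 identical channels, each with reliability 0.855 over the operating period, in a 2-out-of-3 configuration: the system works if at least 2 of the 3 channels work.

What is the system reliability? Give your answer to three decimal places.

0.943

R = Σ_{i=2}^{3} C(3,i) p^i (1−p)^{3−i} with p = 0.855
C(3,2)·0.855^2·0.145^1 = 0.31800
C(3,3)·0.855^3·0.145^0 = 0.62503
Sum = 0.943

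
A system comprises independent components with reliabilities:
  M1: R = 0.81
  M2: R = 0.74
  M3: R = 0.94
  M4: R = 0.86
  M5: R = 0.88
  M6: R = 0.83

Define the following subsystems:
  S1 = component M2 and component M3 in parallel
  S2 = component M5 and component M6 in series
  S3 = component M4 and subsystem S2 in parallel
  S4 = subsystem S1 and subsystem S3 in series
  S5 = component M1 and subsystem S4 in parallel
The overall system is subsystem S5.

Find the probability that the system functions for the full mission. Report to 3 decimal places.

0.990

Parallel (M2 and M3): 1 − (1 − 0.74000)(1 − 0.94000) = 0.98440
Series (M5 and M6): 0.88000 × 0.83000 = 0.73040
Parallel (M4 and [0.73040]): 1 − (1 − 0.86000)(1 − 0.73040) = 0.96226
Series ([0.98440] and [0.96226]): 0.98440 × 0.96226 = 0.94725
Parallel (M1 and [0.94725]): 1 − (1 − 0.81000)(1 − 0.94725) = 0.990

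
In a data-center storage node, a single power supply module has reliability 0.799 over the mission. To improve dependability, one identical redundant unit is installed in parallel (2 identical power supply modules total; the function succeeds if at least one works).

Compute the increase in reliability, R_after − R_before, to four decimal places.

0.1606

R_before = 0.799
R_after = 1 − (1 − 0.799)^2 = 0.9596
ΔR = 0.9596 − 0.799 = 0.1606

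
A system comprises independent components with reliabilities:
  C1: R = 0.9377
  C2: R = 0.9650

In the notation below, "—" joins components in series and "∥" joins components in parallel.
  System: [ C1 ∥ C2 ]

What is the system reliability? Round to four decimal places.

0.9978

Parallel (C1 and C2): 1 − (1 − 0.937700)(1 − 0.965000) = 0.9978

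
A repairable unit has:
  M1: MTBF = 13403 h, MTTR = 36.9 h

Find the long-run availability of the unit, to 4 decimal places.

A(M1) = MTBF/(MTBF+MTTR) = 13403/(13403+36.9) = 0.9973

0.9973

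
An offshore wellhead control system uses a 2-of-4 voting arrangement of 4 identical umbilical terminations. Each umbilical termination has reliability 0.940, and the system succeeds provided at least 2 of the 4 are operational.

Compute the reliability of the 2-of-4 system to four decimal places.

R = Σ_{i=2}^{4} C(4,i) p^i (1−p)^{4−i} with p = 0.940
C(4,2)·0.940^2·0.060^2 = 0.019086
C(4,3)·0.940^3·0.060^1 = 0.199340
C(4,4)·0.940^4·0.060^0 = 0.780749
Sum = 0.9992

0.9992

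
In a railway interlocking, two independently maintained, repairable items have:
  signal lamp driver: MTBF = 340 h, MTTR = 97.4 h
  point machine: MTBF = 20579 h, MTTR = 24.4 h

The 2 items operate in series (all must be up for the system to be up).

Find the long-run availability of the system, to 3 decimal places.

A(signal lamp driver) = MTBF/(MTBF+MTTR) = 340/(340+97.4) = 0.777321
A(point machine) = MTBF/(MTBF+MTTR) = 20579/(20579+24.4) = 0.998816
Series availability: 0.777321 × 0.998816 = 0.776

0.776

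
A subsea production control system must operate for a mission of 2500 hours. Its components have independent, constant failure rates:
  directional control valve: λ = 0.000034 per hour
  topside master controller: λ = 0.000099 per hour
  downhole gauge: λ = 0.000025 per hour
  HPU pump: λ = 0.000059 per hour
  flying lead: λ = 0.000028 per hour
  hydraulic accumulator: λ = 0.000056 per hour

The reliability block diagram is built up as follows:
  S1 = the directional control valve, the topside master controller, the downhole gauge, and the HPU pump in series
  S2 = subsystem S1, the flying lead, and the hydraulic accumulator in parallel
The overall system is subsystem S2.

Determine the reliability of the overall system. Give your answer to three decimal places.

R(directional control valve) = exp(−0.000034 × 2500) = 0.91851
R(topside master controller) = exp(−0.000099 × 2500) = 0.78075
R(downhole gauge) = exp(−0.000025 × 2500) = 0.93941
R(HPU pump) = exp(−0.000059 × 2500) = 0.86286
R(flying lead) = exp(−0.000028 × 2500) = 0.93239
R(hydraulic accumulator) = exp(−0.000056 × 2500) = 0.86936
Series (directional control valve, topside master controller, downhole gauge, and HPU pump): 0.91851 × 0.78075 × 0.93941 × 0.86286 = 0.58129
Parallel ([0.58129], flying lead, and hydraulic accumulator): 1 − (1 − 0.58129)(1 − 0.93239)(1 − 0.86936) = 0.996

0.996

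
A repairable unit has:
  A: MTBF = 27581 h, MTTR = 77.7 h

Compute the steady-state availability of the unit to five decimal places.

A(A) = MTBF/(MTBF+MTTR) = 27581/(27581+77.7) = 0.99719

0.99719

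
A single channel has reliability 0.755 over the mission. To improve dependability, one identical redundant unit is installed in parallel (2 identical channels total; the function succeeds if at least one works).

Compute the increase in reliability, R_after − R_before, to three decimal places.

0.185

R_before = 0.755
R_after = 1 − (1 − 0.755)^2 = 0.940
ΔR = 0.940 − 0.755 = 0.185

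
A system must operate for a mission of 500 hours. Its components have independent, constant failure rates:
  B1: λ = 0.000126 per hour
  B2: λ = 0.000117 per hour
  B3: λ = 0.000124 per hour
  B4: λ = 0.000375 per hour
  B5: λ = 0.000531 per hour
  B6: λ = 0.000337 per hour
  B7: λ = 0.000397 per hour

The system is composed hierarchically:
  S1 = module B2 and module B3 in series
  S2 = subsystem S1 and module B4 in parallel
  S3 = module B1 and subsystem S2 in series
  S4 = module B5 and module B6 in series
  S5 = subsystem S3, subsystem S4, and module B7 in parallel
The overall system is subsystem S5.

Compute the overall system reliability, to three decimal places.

R(B1) = exp(−0.000126 × 500) = 0.93894
R(B2) = exp(−0.000117 × 500) = 0.94318
R(B3) = exp(−0.000124 × 500) = 0.93988
R(B4) = exp(−0.000375 × 500) = 0.82903
R(B5) = exp(−0.000531 × 500) = 0.76682
R(B6) = exp(−0.000337 × 500) = 0.84493
R(B7) = exp(−0.000397 × 500) = 0.81996
Series (B2 and B3): 0.94318 × 0.93988 = 0.88648
Parallel ([0.88648] and B4): 1 − (1 − 0.88648)(1 − 0.82903) = 0.98059
Series (B1 and [0.98059]): 0.93894 × 0.98059 = 0.92072
Series (B5 and B6): 0.76682 × 0.84493 = 0.64791
Parallel ([0.92072], [0.64791], and B7): 1 − (1 − 0.92072)(1 − 0.64791)(1 − 0.81996) = 0.995

0.995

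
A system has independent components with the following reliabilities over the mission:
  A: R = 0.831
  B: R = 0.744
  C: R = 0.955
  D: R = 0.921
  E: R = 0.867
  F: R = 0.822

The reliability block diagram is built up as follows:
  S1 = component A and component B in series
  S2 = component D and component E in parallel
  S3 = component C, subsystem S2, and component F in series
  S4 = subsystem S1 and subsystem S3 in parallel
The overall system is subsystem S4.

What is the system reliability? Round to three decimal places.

0.915

Series (A and B): 0.83100 × 0.74400 = 0.61826
Parallel (D and E): 1 − (1 − 0.92100)(1 − 0.86700) = 0.98949
Series (C, [0.98949], and F): 0.95500 × 0.98949 × 0.82200 = 0.77676
Parallel ([0.61826] and [0.77676]): 1 − (1 − 0.61826)(1 − 0.77676) = 0.915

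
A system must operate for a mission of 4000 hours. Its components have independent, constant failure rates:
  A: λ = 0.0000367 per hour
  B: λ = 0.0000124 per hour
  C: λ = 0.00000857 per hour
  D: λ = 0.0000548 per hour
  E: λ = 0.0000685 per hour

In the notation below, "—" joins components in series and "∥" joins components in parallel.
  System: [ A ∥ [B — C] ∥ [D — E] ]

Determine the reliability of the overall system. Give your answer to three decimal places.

R(A) = exp(−0.0000367 × 4000) = 0.86347
R(B) = exp(−0.0000124 × 4000) = 0.95161
R(C) = exp(−0.00000857 × 4000) = 0.96630
R(D) = exp(−0.0000548 × 4000) = 0.80316
R(E) = exp(−0.0000685 × 4000) = 0.76033
Series (B and C): 0.95161 × 0.96630 = 0.91954
Series (D and E): 0.80316 × 0.76033 = 0.61067
Parallel (A, [0.91954], and [0.61067]): 1 − (1 − 0.86347)(1 − 0.91954)(1 − 0.61067) = 0.996

0.996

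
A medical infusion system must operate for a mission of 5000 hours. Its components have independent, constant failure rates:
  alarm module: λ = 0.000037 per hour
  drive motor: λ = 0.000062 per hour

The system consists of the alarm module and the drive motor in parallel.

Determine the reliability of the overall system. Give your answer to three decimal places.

R(alarm module) = exp(−0.000037 × 5000) = 0.83110
R(drive motor) = exp(−0.000062 × 5000) = 0.73345
Parallel (alarm module and drive motor): 1 − (1 − 0.83110)(1 − 0.73345) = 0.955

0.955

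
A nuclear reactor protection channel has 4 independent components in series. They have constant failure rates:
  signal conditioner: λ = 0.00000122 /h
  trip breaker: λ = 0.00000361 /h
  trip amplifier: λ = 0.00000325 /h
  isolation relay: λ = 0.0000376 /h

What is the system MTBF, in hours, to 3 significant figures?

21900

Series of exponential components: λ_sys = Σ λ_i
λ_sys = 0.00000122 + 0.00000361 + 0.00000325 + 0.0000376 = 4.5680e-05 /h
MTBF = 1 / λ_sys = 21900 h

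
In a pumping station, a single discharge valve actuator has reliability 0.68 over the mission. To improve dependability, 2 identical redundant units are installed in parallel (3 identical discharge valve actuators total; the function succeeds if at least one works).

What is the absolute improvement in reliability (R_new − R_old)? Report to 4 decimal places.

0.2872

R_before = 0.68
R_after = 1 − (1 − 0.68)^3 = 0.9672
ΔR = 0.9672 − 0.68 = 0.2872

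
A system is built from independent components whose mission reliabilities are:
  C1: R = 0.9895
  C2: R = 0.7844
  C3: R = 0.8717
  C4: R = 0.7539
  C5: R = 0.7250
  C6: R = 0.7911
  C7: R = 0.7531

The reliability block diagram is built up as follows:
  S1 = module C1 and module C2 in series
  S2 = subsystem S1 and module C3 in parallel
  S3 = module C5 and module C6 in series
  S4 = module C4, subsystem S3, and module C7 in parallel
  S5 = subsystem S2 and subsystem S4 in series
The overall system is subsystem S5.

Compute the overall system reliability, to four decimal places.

0.9461

Series (C1 and C2): 0.989500 × 0.784400 = 0.776164
Parallel ([0.776164] and C3): 1 − (1 − 0.776164)(1 − 0.871700) = 0.971282
Series (C5 and C6): 0.725000 × 0.791100 = 0.573548
Parallel (C4, [0.573548], and C7): 1 − (1 − 0.753900)(1 − 0.573548)(1 − 0.753100) = 0.974088
Series ([0.971282] and [0.974088]): 0.971282 × 0.974088 = 0.9461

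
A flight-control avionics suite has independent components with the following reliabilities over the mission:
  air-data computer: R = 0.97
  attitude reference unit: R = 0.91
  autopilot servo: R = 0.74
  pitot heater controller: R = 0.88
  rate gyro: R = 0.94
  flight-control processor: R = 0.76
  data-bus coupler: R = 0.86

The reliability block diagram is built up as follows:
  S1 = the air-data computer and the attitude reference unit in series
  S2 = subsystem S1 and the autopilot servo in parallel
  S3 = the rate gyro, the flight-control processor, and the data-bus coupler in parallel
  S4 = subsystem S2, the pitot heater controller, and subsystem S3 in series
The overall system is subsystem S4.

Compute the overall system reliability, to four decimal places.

Series (air-data computer and attitude reference unit): 0.970000 × 0.910000 = 0.882700
Parallel ([0.882700] and autopilot servo): 1 − (1 − 0.882700)(1 − 0.740000) = 0.969502
Parallel (rate gyro, flight-control processor, and data-bus coupler): 1 − (1 − 0.940000)(1 − 0.760000)(1 − 0.860000) = 0.997984
Series ([0.969502], pitot heater controller, and [0.997984]): 0.969502 × 0.880000 × 0.997984 = 0.8514

0.8514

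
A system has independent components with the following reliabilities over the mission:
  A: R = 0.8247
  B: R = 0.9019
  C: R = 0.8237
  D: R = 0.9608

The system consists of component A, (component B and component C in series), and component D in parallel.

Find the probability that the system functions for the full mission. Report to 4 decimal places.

0.9982

Series (B and C): 0.901900 × 0.823700 = 0.742895
Parallel (A, [0.742895], and D): 1 − (1 − 0.824700)(1 − 0.742895)(1 − 0.960800) = 0.9982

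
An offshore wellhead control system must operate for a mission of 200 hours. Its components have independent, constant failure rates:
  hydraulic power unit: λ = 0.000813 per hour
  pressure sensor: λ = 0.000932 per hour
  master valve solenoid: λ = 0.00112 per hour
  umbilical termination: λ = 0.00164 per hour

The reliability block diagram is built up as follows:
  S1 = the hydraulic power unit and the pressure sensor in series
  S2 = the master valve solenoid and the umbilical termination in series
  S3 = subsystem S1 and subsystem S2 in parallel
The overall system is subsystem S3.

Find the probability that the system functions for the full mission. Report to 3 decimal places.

R(hydraulic power unit) = exp(−0.000813 × 200) = 0.84993
R(pressure sensor) = exp(−0.000932 × 200) = 0.82994
R(master valve solenoid) = exp(−0.00112 × 200) = 0.79932
R(umbilical termination) = exp(−0.00164 × 200) = 0.72036
Series (hydraulic power unit and pressure sensor): 0.84993 × 0.82994 = 0.70539
Series (master valve solenoid and umbilical termination): 0.79932 × 0.72036 = 0.57580
Parallel ([0.70539] and [0.57580]): 1 − (1 − 0.70539)(1 − 0.57580) = 0.875

0.875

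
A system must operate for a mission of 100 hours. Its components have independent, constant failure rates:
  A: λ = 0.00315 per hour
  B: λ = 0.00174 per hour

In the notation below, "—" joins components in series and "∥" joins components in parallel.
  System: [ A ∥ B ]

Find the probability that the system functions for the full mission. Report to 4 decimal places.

R(A) = exp(−0.00315 × 100) = 0.729789
R(B) = exp(−0.00174 × 100) = 0.840297
Parallel (A and B): 1 − (1 − 0.729789)(1 − 0.840297) = 0.9568

0.9568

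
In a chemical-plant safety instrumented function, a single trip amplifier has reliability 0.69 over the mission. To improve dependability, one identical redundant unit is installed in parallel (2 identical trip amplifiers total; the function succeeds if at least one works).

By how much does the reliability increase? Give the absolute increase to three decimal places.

R_before = 0.69
R_after = 1 − (1 − 0.69)^2 = 0.904
ΔR = 0.904 − 0.69 = 0.214

0.214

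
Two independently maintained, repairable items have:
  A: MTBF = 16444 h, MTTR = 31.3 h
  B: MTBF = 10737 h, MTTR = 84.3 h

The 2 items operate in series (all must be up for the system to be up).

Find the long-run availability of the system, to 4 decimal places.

0.9903

A(A) = MTBF/(MTBF+MTTR) = 16444/(16444+31.3) = 0.998100
A(B) = MTBF/(MTBF+MTTR) = 10737/(10737+84.3) = 0.992210
Series availability: 0.998100 × 0.992210 = 0.9903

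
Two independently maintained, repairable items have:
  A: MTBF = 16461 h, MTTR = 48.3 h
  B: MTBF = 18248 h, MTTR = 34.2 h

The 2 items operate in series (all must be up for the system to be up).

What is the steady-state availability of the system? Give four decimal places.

A(A) = MTBF/(MTBF+MTTR) = 16461/(16461+48.3) = 0.997074
A(B) = MTBF/(MTBF+MTTR) = 18248/(18248+34.2) = 0.998129
Series availability: 0.997074 × 0.998129 = 0.9952

0.9952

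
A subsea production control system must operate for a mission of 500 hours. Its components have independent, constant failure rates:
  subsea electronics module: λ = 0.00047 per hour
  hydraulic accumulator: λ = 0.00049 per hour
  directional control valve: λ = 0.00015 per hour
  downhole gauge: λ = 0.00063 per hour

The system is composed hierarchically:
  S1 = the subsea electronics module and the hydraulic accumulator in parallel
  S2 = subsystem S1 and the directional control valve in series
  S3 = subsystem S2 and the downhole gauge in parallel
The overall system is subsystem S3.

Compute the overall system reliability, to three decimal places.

R(subsea electronics module) = exp(−0.00047 × 500) = 0.79057
R(hydraulic accumulator) = exp(−0.00049 × 500) = 0.78270
R(directional control valve) = exp(−0.00015 × 500) = 0.92774
R(downhole gauge) = exp(−0.00063 × 500) = 0.72979
Parallel (subsea electronics module and hydraulic accumulator): 1 − (1 − 0.79057)(1 − 0.78270) = 0.95449
Series ([0.95449] and directional control valve): 0.95449 × 0.92774 = 0.88552
Parallel ([0.88552] and downhole gauge): 1 − (1 − 0.88552)(1 − 0.72979) = 0.969

0.969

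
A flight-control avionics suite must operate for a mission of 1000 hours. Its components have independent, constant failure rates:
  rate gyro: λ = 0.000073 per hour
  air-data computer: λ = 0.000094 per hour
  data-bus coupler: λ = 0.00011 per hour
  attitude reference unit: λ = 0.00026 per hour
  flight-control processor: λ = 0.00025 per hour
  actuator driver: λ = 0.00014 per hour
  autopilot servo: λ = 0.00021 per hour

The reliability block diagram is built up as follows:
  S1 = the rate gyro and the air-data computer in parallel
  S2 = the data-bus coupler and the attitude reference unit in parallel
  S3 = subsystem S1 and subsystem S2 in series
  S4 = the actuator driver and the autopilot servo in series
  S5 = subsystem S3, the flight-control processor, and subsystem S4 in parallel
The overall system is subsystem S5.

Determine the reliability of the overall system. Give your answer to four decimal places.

R(rate gyro) = exp(−0.000073 × 1000) = 0.929601
R(air-data computer) = exp(−0.000094 × 1000) = 0.910283
R(data-bus coupler) = exp(−0.00011 × 1000) = 0.895834
R(attitude reference unit) = exp(−0.00026 × 1000) = 0.771052
R(flight-control processor) = exp(−0.00025 × 1000) = 0.778801
R(actuator driver) = exp(−0.00014 × 1000) = 0.869358
R(autopilot servo) = exp(−0.00021 × 1000) = 0.810584
Parallel (rate gyro and air-data computer): 1 − (1 − 0.929601)(1 − 0.910283) = 0.993684
Parallel (data-bus coupler and attitude reference unit): 1 − (1 − 0.895834)(1 − 0.771052) = 0.976151
Series ([0.993684] and [0.976151]): 0.993684 × 0.976151 = 0.969986
Series (actuator driver and autopilot servo): 0.869358 × 0.810584 = 0.704688
Parallel ([0.969986], flight-control processor, and [0.704688]): 1 − (1 − 0.969986)(1 − 0.778801)(1 − 0.704688) = 0.9980

0.9980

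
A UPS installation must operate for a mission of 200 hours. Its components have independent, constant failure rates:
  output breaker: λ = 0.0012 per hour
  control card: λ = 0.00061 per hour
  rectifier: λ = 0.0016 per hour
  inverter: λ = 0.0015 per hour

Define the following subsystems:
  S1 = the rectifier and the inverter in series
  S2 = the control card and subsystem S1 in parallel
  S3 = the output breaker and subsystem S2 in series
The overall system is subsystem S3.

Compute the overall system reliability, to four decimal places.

R(output breaker) = exp(−0.0012 × 200) = 0.786628
R(control card) = exp(−0.00061 × 200) = 0.885148
R(rectifier) = exp(−0.0016 × 200) = 0.726149
R(inverter) = exp(−0.0015 × 200) = 0.740818
Series (rectifier and inverter): 0.726149 × 0.740818 = 0.537944
Parallel (control card and [0.537944]): 1 − (1 − 0.885148)(1 − 0.537944) = 0.946932
Series (output breaker and [0.946932]): 0.786628 × 0.946932 = 0.7449

0.7449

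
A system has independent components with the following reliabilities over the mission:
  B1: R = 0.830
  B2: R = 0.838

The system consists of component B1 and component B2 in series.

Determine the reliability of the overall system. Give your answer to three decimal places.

Series (B1 and B2): 0.83000 × 0.83800 = 0.696

0.696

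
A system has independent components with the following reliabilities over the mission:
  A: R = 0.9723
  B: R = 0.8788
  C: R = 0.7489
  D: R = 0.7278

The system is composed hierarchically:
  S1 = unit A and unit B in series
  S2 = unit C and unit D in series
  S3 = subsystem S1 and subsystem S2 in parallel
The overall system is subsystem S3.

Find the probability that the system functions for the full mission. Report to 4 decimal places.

0.9338

Series (A and B): 0.972300 × 0.878800 = 0.854457
Series (C and D): 0.748900 × 0.727800 = 0.545049
Parallel ([0.854457] and [0.545049]): 1 − (1 − 0.854457)(1 − 0.545049) = 0.9338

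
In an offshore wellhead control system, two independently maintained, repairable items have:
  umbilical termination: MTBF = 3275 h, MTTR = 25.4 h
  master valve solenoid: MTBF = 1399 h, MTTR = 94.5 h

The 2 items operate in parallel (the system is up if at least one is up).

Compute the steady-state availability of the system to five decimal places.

A(umbilical termination) = MTBF/(MTBF+MTTR) = 3275/(3275+25.4) = 0.992304
A(master valve solenoid) = MTBF/(MTBF+MTTR) = 1399/(1399+94.5) = 0.936726
Parallel availability: 1 − (1 − 0.992304)(1 − 0.936726) = 0.99951

0.99951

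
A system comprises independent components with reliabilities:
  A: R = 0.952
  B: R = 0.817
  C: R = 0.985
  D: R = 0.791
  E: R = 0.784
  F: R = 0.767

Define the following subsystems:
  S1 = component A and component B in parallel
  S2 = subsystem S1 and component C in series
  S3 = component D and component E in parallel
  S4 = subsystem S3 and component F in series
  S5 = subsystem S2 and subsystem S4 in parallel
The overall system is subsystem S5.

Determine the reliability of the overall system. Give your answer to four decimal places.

0.9937

Parallel (A and B): 1 − (1 − 0.952000)(1 − 0.817000) = 0.991216
Series ([0.991216] and C): 0.991216 × 0.985000 = 0.976348
Parallel (D and E): 1 − (1 − 0.791000)(1 − 0.784000) = 0.954856
Series ([0.954856] and F): 0.954856 × 0.767000 = 0.732375
Parallel ([0.976348] and [0.732375]): 1 − (1 − 0.976348)(1 − 0.732375) = 0.9937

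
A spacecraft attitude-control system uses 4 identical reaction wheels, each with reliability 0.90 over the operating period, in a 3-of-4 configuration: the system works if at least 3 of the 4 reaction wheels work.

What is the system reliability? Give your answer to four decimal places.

0.9477

R = Σ_{i=3}^{4} C(4,i) p^i (1−p)^{4−i} with p = 0.90
C(4,3)·0.90^3·0.10^1 = 0.291600
C(4,4)·0.90^4·0.10^0 = 0.656100
Sum = 0.9477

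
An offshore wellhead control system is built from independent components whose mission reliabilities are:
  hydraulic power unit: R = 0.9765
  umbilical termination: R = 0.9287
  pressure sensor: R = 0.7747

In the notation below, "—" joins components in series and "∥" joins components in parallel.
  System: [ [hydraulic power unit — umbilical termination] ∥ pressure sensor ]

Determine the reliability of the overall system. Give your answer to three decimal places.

Series (hydraulic power unit and umbilical termination): 0.97650 × 0.92870 = 0.90688
Parallel ([0.90688] and pressure sensor): 1 − (1 − 0.90688)(1 − 0.77470) = 0.979

0.979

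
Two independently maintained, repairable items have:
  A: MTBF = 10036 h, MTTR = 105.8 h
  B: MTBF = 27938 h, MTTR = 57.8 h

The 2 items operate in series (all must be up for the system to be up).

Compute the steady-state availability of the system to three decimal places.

A(A) = MTBF/(MTBF+MTTR) = 10036/(10036+105.8) = 0.989568
A(B) = MTBF/(MTBF+MTTR) = 27938/(27938+57.8) = 0.997935
Series availability: 0.989568 × 0.997935 = 0.988

0.988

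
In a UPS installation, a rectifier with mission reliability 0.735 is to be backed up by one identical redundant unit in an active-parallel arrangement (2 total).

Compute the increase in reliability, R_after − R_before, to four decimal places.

0.1948

R_before = 0.735
R_after = 1 − (1 − 0.735)^2 = 0.9298
ΔR = 0.9298 − 0.735 = 0.1948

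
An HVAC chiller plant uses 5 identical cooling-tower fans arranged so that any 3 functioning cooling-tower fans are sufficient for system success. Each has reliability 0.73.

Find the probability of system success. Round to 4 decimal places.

0.8743

R = Σ_{i=3}^{5} C(5,i) p^i (1−p)^{5−i} with p = 0.73
C(5,3)·0.73^3·0.27^2 = 0.283593
C(5,4)·0.73^4·0.27^1 = 0.383376
C(5,5)·0.73^5·0.27^0 = 0.207307
Sum = 0.8743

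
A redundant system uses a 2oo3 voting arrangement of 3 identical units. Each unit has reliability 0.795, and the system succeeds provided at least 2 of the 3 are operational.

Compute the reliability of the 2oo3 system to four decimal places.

0.8912

R = Σ_{i=2}^{3} C(3,i) p^i (1−p)^{3−i} with p = 0.795
C(3,2)·0.795^2·0.205^1 = 0.388695
C(3,3)·0.795^3·0.205^0 = 0.502460
Sum = 0.8912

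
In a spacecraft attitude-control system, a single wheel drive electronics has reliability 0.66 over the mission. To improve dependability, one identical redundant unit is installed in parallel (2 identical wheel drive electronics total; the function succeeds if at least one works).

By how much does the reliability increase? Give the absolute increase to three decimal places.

R_before = 0.66
R_after = 1 − (1 − 0.66)^2 = 0.884
ΔR = 0.884 − 0.66 = 0.224

0.224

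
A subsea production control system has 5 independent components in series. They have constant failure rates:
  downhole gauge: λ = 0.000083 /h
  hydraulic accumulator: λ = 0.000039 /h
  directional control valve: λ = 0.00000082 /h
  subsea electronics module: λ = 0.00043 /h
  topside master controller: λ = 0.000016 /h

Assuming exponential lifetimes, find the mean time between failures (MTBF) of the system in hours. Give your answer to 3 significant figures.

Series of exponential components: λ_sys = Σ λ_i
λ_sys = 0.000083 + 0.000039 + 0.00000082 + 0.00043 + 0.000016 = 5.6882e-04 /h
MTBF = 1 / λ_sys = 1760 h

1760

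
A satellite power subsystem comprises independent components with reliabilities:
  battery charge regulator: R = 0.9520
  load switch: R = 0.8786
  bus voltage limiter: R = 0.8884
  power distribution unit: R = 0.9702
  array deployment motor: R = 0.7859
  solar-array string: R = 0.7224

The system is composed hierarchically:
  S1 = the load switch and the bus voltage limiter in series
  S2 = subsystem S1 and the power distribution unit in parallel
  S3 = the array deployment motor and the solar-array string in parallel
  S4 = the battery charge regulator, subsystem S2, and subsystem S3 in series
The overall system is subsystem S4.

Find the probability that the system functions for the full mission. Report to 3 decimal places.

0.890

Series (load switch and bus voltage limiter): 0.87860 × 0.88840 = 0.78055
Parallel ([0.78055] and power distribution unit): 1 − (1 − 0.78055)(1 − 0.97020) = 0.99346
Parallel (array deployment motor and solar-array string): 1 − (1 − 0.78590)(1 − 0.72240) = 0.94057
Series (battery charge regulator, [0.99346], and [0.94057]): 0.95200 × 0.99346 × 0.94057 = 0.890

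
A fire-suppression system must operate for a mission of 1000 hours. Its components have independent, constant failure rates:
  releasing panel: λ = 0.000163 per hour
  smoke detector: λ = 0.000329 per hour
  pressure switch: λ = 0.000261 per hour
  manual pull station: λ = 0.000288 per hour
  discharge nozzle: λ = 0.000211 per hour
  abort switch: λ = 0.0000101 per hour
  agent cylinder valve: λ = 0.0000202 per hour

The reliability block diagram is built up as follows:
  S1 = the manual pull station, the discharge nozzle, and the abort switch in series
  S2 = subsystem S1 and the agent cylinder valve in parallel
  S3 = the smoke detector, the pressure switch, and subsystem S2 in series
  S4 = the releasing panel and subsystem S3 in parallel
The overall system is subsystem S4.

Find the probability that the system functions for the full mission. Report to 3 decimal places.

0.932

R(releasing panel) = exp(−0.000163 × 1000) = 0.84959
R(smoke detector) = exp(−0.000329 × 1000) = 0.71964
R(pressure switch) = exp(−0.000261 × 1000) = 0.77028
R(manual pull station) = exp(−0.000288 × 1000) = 0.74976
R(discharge nozzle) = exp(−0.000211 × 1000) = 0.80977
R(abort switch) = exp(−0.0000101 × 1000) = 0.98995
R(agent cylinder valve) = exp(−0.0000202 × 1000) = 0.98000
Series (manual pull station, discharge nozzle, and abort switch): 0.74976 × 0.80977 × 0.98995 = 0.60103
Parallel ([0.60103] and agent cylinder valve): 1 − (1 − 0.60103)(1 − 0.98000) = 0.99202
Series (smoke detector, pressure switch, and [0.99202]): 0.71964 × 0.77028 × 0.99202 = 0.54990
Parallel (releasing panel and [0.54990]): 1 − (1 − 0.84959)(1 − 0.54990) = 0.932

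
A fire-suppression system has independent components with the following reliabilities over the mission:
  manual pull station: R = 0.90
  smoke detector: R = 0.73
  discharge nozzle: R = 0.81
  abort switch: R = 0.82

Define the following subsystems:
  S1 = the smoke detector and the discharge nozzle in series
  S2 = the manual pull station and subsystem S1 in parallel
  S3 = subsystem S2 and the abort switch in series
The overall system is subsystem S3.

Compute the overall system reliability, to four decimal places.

0.7865

Series (smoke detector and discharge nozzle): 0.730000 × 0.810000 = 0.591300
Parallel (manual pull station and [0.591300]): 1 − (1 − 0.900000)(1 − 0.591300) = 0.959130
Series ([0.959130] and abort switch): 0.959130 × 0.820000 = 0.7865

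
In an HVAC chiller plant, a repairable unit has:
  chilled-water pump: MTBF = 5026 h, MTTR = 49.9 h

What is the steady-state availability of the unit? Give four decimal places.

A(chilled-water pump) = MTBF/(MTBF+MTTR) = 5026/(5026+49.9) = 0.9902

0.9902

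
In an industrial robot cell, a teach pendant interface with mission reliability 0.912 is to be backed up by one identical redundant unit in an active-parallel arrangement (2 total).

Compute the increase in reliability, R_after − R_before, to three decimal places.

R_before = 0.912
R_after = 1 − (1 − 0.912)^2 = 0.992
ΔR = 0.992 − 0.912 = 0.080

0.080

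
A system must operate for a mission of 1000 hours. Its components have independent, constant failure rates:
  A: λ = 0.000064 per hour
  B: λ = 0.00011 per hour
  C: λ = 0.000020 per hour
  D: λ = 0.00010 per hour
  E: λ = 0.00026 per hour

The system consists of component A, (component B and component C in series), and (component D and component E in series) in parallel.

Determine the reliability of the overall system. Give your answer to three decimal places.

0.998

R(A) = exp(−0.000064 × 1000) = 0.93800
R(B) = exp(−0.00011 × 1000) = 0.89583
R(C) = exp(−0.000020 × 1000) = 0.98020
R(D) = exp(−0.00010 × 1000) = 0.90484
R(E) = exp(−0.00026 × 1000) = 0.77105
Series (B and C): 0.89583 × 0.98020 = 0.87809
Series (D and E): 0.90484 × 0.77105 = 0.69768
Parallel (A, [0.87809], and [0.69768]): 1 − (1 − 0.93800)(1 − 0.87809)(1 − 0.69768) = 0.998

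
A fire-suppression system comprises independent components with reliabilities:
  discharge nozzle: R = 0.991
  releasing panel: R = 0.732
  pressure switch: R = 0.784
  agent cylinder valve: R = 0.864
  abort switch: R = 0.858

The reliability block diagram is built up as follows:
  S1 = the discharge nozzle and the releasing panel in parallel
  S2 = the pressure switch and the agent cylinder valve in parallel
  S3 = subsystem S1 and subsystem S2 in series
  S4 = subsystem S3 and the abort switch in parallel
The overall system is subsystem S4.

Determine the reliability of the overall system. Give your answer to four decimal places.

Parallel (discharge nozzle and releasing panel): 1 − (1 − 0.991000)(1 − 0.732000) = 0.997588
Parallel (pressure switch and agent cylinder valve): 1 − (1 − 0.784000)(1 − 0.864000) = 0.970624
Series ([0.997588] and [0.970624]): 0.997588 × 0.970624 = 0.968283
Parallel ([0.968283] and abort switch): 1 − (1 − 0.968283)(1 − 0.858000) = 0.9955

0.9955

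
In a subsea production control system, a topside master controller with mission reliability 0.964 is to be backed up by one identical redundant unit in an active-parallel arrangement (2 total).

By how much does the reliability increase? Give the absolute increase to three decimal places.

R_before = 0.964
R_after = 1 − (1 − 0.964)^2 = 0.999
ΔR = 0.999 − 0.964 = 0.035

0.035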